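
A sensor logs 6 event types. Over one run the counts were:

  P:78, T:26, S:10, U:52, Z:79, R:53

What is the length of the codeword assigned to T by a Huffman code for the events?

Huffman merges, smallest pair first:
S(10) + T(26) → 36
36 + U(52) → 88
R(53) + P(78) → 131
Z(79) + 88 → 167
131 + 167 → 298
The subtree containing T is merged 4 times, so code length = 4.

4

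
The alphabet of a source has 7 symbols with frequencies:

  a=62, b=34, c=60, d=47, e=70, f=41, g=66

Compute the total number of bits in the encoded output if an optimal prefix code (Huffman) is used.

1070

Merge the two smallest weights repeatedly:
b(34) + f(41) → 75
d(47) + c(60) → 107
a(62) + g(66) → 128
e(70) + 75 → 145
107 + 128 → 235
145 + 235 → 380
The encoded length is the sum of every internal node's weight: 75 + 107 + 128 + 145 + 235 + 380 = 1070 bits.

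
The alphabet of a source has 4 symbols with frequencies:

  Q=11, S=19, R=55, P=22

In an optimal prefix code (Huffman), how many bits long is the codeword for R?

1

Huffman merges, smallest pair first:
Q(11) + S(19) → 30
P(22) + 30 → 52
52 + R(55) → 107
R is merged only at the final step, so code length = 1.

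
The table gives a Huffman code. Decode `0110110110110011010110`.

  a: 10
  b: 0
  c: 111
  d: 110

bddddbdad

Read left to right; each codeword is recognised as soon as it completes (prefix code):
  0→b | 110→d | 110→d | 110→d | 110→d | 0→b | 110→d | 10→a | 110→d
Decoded message: bddddbdad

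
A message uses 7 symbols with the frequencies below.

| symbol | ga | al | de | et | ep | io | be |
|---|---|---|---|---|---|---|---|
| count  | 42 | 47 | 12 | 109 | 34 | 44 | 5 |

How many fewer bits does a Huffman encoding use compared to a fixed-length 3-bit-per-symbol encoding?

Fixed-length: 3 bits × 293 symbols = 879 bits.
Huffman merges:
be(5) + de(12) → 17
17 + ep(34) → 51
ga(42) + io(44) → 86
al(47) + 51 → 98
86 + 98 → 184
et(109) + 184 → 293
Huffman total = 17 + 51 + 86 + 98 + 184 + 293 = 729 bits.
Saving = 879 − 729 = 150 bits.

150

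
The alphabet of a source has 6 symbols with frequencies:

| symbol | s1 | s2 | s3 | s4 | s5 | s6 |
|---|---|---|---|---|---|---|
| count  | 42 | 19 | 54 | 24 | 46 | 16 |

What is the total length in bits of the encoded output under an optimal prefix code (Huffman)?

Build the Huffman tree bottom-up:
combine s6(16), s2(19) → 35
combine s4(24), 35 → 59
combine s1(42), s5(46) → 88
combine s3(54), 59 → 113
combine 88, 113 → 201
Total encoded bits = sum of merged weights = 35 + 59 + 88 + 113 + 201 = 496.

496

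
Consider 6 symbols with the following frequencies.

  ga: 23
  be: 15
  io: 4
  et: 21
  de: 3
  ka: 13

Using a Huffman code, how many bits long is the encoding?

185

Merge the two smallest weights repeatedly:
merge de(3) and io(4): 7
merge 7 and ka(13): 20
merge be(15) and 20: 35
merge et(21) and ga(23): 44
merge 35 and 44: 79
Each symbol's bit-cost is frequency × depth; summing gives 185 bits (equivalently 7 + 20 + 35 + 44 + 79).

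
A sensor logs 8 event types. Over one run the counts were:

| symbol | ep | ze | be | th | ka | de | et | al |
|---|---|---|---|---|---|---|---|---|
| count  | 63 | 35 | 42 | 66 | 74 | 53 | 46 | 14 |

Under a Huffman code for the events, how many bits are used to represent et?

Huffman merges, smallest pair first:
combine al(14), ze(35) → 49
combine be(42), et(46) → 88
combine 49, de(53) → 102
combine ep(63), th(66) → 129
combine ka(74), 88 → 162
combine 102, 129 → 231
combine 162, 231 → 393
The subtree containing et is merged 3 times, so code length = 3.

3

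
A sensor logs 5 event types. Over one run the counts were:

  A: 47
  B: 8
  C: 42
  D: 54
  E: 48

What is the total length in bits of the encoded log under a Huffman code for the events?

448

Greedily combine the two least-frequent nodes:
B(8) + C(42) → 50
A(47) + E(48) → 95
50 + D(54) → 104
95 + 104 → 199
Each symbol's bit-cost is frequency × depth; summing gives 448 bits (equivalently 50 + 95 + 104 + 199).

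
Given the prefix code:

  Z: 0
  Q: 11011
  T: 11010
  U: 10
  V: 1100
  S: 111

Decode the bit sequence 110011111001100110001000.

Read left to right; each codeword is recognised as soon as it completes (prefix code):
  1100→V | 111→S | 1100→V | 1100→V | 1100→V | 0→Z | 10→U | 0→Z | 0→Z
Decoded message: VSVVVZUZZ

VSVVVZUZZ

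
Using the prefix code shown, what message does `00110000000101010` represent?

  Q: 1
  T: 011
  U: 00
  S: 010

UQQUUUSQS

Read left to right; each codeword is recognised as soon as it completes (prefix code):
  00→U | 1→Q | 1→Q | 00→U | 00→U | 00→U | 010→S | 1→Q | 010→S
Decoded message: UQQUUUSQS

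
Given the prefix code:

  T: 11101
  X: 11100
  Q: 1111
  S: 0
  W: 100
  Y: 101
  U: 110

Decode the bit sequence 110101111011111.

UYTQ

Read left to right; each codeword is recognised as soon as it completes (prefix code):
  110→U | 101→Y | 11101→T | 1111→Q
Decoded message: UYTQ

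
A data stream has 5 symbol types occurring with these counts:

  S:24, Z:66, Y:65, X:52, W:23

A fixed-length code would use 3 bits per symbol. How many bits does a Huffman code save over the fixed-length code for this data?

Fixed-length: 3 bits × 230 symbols = 690 bits.
Huffman merges:
combine W(23), S(24) → 47
combine 47, X(52) → 99
combine Y(65), Z(66) → 131
combine 99, 131 → 230
Huffman total = 47 + 99 + 131 + 230 = 507 bits.
Saving = 690 − 507 = 183 bits.

183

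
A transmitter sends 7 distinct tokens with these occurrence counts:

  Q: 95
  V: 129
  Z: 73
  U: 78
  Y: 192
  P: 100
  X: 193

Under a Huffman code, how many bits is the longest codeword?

Merge the two lowest-weight nodes at each step:
merge Z(73) and U(78): 151
merge Q(95) and P(100): 195
merge V(129) and 151: 280
merge Y(192) and X(193): 385
merge 195 and 280: 475
merge 385 and 475: 860
The first pair merged (Z, U) ends up deepest, at depth 4.

4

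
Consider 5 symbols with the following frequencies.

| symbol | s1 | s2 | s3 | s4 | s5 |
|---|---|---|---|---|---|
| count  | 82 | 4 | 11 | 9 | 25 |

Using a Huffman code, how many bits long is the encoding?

217

Merge the two smallest weights repeatedly:
combine s2(4), s4(9) → 13
combine s3(11), 13 → 24
combine 24, s5(25) → 49
combine 49, s1(82) → 131
Each symbol's bit-cost is frequency × depth; summing gives 217 bits (equivalently 13 + 24 + 49 + 131).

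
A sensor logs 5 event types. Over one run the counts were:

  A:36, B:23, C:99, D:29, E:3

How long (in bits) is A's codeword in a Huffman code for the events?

Build the tree from the bottom:
merge E(3) and B(23): 26
merge 26 and D(29): 55
merge A(36) and 55: 91
merge 91 and C(99): 190
The subtree containing A is merged 2 times, so code length = 2.

2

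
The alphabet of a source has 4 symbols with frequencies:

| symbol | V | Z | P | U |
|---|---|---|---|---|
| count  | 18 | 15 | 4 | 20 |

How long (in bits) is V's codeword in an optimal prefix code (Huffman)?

Build the tree from the bottom:
merge P(4) and Z(15): 19
merge V(18) and 19: 37
merge U(20) and 37: 57
The subtree containing V is merged 2 times, so code length = 2.

2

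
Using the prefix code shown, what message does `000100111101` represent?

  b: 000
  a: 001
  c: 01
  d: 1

bdadddc

Read left to right; each codeword is recognised as soon as it completes (prefix code):
  000→b | 1→d | 001→a | 1→d | 1→d | 1→d | 01→c
Decoded message: bdadddc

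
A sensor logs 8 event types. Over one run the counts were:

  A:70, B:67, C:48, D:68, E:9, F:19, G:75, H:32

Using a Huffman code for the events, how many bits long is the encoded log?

1107

Greedily combine the two least-frequent nodes:
merge E(9) and F(19): 28
merge 28 and H(32): 60
merge C(48) and 60: 108
merge B(67) and D(68): 135
merge A(70) and G(75): 145
merge 108 and 135: 243
merge 145 and 243: 388
The encoded length is the sum of every internal node's weight: 28 + 60 + 108 + 135 + 145 + 243 + 388 = 1107 bits.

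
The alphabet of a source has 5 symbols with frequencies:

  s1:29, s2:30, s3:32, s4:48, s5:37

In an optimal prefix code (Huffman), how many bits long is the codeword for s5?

Huffman merges, smallest pair first:
merge s1(29) and s2(30): 59
merge s3(32) and s5(37): 69
merge s4(48) and 59: 107
merge 69 and 107: 176
s5 sits 2 levels below the root, so its codeword is 2 bits.

2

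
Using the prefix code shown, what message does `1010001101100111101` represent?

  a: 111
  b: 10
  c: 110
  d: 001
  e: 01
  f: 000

Read left to right; each codeword is recognised as soon as it completes (prefix code):
  10→b | 10→b | 001→d | 10→b | 110→c | 01→e | 111→a | 01→e
Decoded message: bbdbceae

bbdbceae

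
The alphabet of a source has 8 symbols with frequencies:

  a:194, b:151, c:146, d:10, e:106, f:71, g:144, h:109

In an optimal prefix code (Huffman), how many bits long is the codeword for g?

Repeatedly merge the two smallest:
d(10) + f(71) → 81
81 + e(106) → 187
h(109) + g(144) → 253
c(146) + b(151) → 297
187 + a(194) → 381
253 + 297 → 550
381 + 550 → 931
The subtree containing g is merged 3 times, so code length = 3.

3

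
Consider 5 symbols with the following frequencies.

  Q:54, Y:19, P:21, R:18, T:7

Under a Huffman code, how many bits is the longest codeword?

3

Merge the two lowest-weight nodes at each step:
T(7) + R(18) → 25
Y(19) + P(21) → 40
25 + 40 → 65
Q(54) + 65 → 119
Maximum depth reached is 3.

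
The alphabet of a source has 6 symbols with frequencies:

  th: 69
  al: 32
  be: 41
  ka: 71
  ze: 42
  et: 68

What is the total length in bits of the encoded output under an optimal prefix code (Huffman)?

Greedily combine the two least-frequent nodes:
merge al(32) and be(41): 73
merge ze(42) and et(68): 110
merge th(69) and ka(71): 140
merge 73 and 110: 183
merge 140 and 183: 323
Each symbol's bit-cost is frequency × depth; summing gives 829 bits (equivalently 73 + 110 + 140 + 183 + 323).

829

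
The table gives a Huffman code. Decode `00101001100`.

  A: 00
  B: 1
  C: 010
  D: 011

ABCDA

Read left to right; each codeword is recognised as soon as it completes (prefix code):
  00→A | 1→B | 010→C | 011→D | 00→A
Decoded message: ABCDA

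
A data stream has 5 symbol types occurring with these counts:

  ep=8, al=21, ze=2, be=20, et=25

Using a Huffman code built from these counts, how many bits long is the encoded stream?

Merge the two smallest weights repeatedly:
ze(2) + ep(8) → 10
10 + be(20) → 30
al(21) + et(25) → 46
30 + 46 → 76
Each symbol's bit-cost is frequency × depth; summing gives 162 bits (equivalently 10 + 30 + 46 + 76).

162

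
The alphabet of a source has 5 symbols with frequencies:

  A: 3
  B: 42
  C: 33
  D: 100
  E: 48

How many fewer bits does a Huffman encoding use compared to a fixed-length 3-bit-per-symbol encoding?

Fixed-length: 3 bits × 226 symbols = 678 bits.
Huffman merges:
merge A(3) and C(33): 36
merge 36 and B(42): 78
merge E(48) and 78: 126
merge D(100) and 126: 226
Huffman total = 36 + 78 + 126 + 226 = 466 bits.
Saving = 678 − 466 = 212 bits.

212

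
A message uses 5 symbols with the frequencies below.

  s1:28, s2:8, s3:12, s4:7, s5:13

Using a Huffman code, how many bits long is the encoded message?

148

Greedily combine the two least-frequent nodes:
s4(7) + s2(8) → 15
s3(12) + s5(13) → 25
15 + 25 → 40
s1(28) + 40 → 68
Total encoded bits = sum of merged weights = 15 + 25 + 40 + 68 = 148.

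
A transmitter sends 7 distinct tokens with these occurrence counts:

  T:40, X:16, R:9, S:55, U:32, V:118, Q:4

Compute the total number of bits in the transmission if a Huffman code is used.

Build the Huffman tree bottom-up:
merge Q(4) and R(9): 13
merge 13 and X(16): 29
merge 29 and U(32): 61
merge T(40) and S(55): 95
merge 61 and 95: 156
merge V(118) and 156: 274
Total encoded bits = sum of merged weights = 13 + 29 + 61 + 95 + 156 + 274 = 628.

628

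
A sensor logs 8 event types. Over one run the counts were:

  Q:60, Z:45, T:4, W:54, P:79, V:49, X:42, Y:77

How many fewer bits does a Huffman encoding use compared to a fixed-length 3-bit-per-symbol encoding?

Fixed-length: 3 bits × 410 symbols = 1230 bits.
Huffman merges:
T(4) + X(42) → 46
Z(45) + 46 → 91
V(49) + W(54) → 103
Q(60) + Y(77) → 137
P(79) + 91 → 170
103 + 137 → 240
170 + 240 → 410
Huffman total = 46 + 91 + 103 + 137 + 170 + 240 + 410 = 1197 bits.
Saving = 1230 − 1197 = 33 bits.

33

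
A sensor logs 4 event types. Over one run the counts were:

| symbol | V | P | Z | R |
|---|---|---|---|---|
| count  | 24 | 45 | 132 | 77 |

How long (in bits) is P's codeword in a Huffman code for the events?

Repeatedly merge the two smallest:
V(24) + P(45) → 69
69 + R(77) → 146
Z(132) + 146 → 278
The subtree containing P is merged 3 times, so code length = 3.

3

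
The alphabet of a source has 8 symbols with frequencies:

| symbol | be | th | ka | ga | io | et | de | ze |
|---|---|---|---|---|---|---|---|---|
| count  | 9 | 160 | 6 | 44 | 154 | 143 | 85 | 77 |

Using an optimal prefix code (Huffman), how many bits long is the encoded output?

1787

Greedily combine the two least-frequent nodes:
combine ka(6), be(9) → 15
combine 15, ga(44) → 59
combine 59, ze(77) → 136
combine de(85), 136 → 221
combine et(143), io(154) → 297
combine th(160), 221 → 381
combine 297, 381 → 678
Total encoded bits = sum of merged weights = 15 + 59 + 136 + 221 + 297 + 381 + 678 = 1787.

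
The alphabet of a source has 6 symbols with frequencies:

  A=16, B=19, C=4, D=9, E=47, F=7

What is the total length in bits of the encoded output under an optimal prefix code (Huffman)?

223

Greedily combine the two least-frequent nodes:
combine C(4), F(7) → 11
combine D(9), 11 → 20
combine A(16), B(19) → 35
combine 20, 35 → 55
combine E(47), 55 → 102
Each symbol's bit-cost is frequency × depth; summing gives 223 bits (equivalently 11 + 20 + 35 + 55 + 102).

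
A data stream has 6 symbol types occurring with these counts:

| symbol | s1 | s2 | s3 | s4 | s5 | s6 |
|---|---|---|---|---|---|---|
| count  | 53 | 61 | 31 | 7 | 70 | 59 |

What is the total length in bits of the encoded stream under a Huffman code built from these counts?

691

Build the Huffman tree bottom-up:
merge s4(7) and s3(31): 38
merge 38 and s1(53): 91
merge s6(59) and s2(61): 120
merge s5(70) and 91: 161
merge 120 and 161: 281
Each symbol's bit-cost is frequency × depth; summing gives 691 bits (equivalently 38 + 91 + 120 + 161 + 281).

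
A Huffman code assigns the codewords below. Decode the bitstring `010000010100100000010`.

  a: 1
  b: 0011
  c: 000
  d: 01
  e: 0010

Read left to right; each codeword is recognised as soon as it completes (prefix code):
  01→d | 000→c | 0010→e | 1→a | 0010→e | 000→c | 0010→e
Decoded message: dceaece

dceaece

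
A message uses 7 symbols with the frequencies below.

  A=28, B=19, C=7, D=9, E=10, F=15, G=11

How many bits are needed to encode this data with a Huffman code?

Build the Huffman tree bottom-up:
C(7) + D(9) → 16
E(10) + G(11) → 21
F(15) + 16 → 31
B(19) + 21 → 40
A(28) + 31 → 59
40 + 59 → 99
Each symbol's bit-cost is frequency × depth; summing gives 266 bits (equivalently 16 + 21 + 31 + 40 + 59 + 99).

266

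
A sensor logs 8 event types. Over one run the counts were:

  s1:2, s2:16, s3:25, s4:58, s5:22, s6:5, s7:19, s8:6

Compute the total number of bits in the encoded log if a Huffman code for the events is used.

392

Build the Huffman tree bottom-up:
s1(2) + s6(5) → 7
s8(6) + 7 → 13
13 + s2(16) → 29
s7(19) + s5(22) → 41
s3(25) + 29 → 54
41 + 54 → 95
s4(58) + 95 → 153
Total encoded bits = sum of merged weights = 7 + 13 + 29 + 41 + 54 + 95 + 153 = 392.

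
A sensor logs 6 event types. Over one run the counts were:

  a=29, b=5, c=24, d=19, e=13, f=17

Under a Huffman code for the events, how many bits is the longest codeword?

Merge the two lowest-weight nodes at each step:
merge b(5) and e(13): 18
merge f(17) and 18: 35
merge d(19) and c(24): 43
merge a(29) and 35: 64
merge 43 and 64: 107
Maximum depth reached is 4.

4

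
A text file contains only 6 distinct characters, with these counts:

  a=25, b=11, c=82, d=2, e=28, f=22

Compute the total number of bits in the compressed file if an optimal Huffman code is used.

359

Greedily combine the two least-frequent nodes:
merge d(2) and b(11): 13
merge 13 and f(22): 35
merge a(25) and e(28): 53
merge 35 and 53: 88
merge c(82) and 88: 170
Total encoded bits = sum of merged weights = 13 + 35 + 53 + 88 + 170 = 359.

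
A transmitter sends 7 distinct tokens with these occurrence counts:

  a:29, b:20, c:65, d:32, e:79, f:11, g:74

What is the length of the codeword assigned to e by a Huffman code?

2

Repeatedly merge the two smallest:
f(11) + b(20) → 31
a(29) + 31 → 60
d(32) + 60 → 92
c(65) + g(74) → 139
e(79) + 92 → 171
139 + 171 → 310
The subtree containing e is merged 2 times, so code length = 2.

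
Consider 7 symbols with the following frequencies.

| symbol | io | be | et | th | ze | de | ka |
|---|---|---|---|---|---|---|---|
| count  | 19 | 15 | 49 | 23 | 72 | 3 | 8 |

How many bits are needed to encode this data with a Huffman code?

453

Build the Huffman tree bottom-up:
combine de(3), ka(8) → 11
combine 11, be(15) → 26
combine io(19), th(23) → 42
combine 26, 42 → 68
combine et(49), 68 → 117
combine ze(72), 117 → 189
The encoded length is the sum of every internal node's weight: 11 + 26 + 42 + 68 + 117 + 189 = 453 bits.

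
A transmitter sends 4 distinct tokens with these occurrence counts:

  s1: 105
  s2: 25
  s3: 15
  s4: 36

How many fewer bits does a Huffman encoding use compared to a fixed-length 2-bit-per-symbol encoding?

65

Fixed-length: 2 bits × 181 symbols = 362 bits.
Huffman merges:
merge s3(15) and s2(25): 40
merge s4(36) and 40: 76
merge 76 and s1(105): 181
Huffman total = 40 + 76 + 181 = 297 bits.
Saving = 362 − 297 = 65 bits.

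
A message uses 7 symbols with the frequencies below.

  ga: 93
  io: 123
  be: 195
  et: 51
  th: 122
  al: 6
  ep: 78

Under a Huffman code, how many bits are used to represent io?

2

Build the tree from the bottom:
merge al(6) and et(51): 57
merge 57 and ep(78): 135
merge ga(93) and th(122): 215
merge io(123) and 135: 258
merge be(195) and 215: 410
merge 258 and 410: 668
The subtree containing io is merged 2 times, so code length = 2.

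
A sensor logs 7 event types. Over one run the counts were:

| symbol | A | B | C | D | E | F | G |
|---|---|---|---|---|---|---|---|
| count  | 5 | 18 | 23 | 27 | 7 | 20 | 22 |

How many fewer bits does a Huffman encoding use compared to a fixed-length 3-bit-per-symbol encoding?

38

Fixed-length: 3 bits × 122 symbols = 366 bits.
Huffman merges:
merge A(5) and E(7): 12
merge 12 and B(18): 30
merge F(20) and G(22): 42
merge C(23) and D(27): 50
merge 30 and 42: 72
merge 50 and 72: 122
Huffman total = 12 + 30 + 42 + 50 + 72 + 122 = 328 bits.
Saving = 366 − 328 = 38 bits.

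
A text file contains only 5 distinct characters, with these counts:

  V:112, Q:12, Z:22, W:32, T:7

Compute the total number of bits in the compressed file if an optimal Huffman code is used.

Merge the two smallest weights repeatedly:
merge T(7) and Q(12): 19
merge 19 and Z(22): 41
merge W(32) and 41: 73
merge 73 and V(112): 185
Total encoded bits = sum of merged weights = 19 + 41 + 73 + 185 = 318.

318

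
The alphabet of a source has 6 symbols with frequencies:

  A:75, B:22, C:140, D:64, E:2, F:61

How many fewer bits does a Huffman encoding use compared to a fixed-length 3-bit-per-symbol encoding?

Fixed-length: 3 bits × 364 symbols = 1092 bits.
Huffman merges:
merge E(2) and B(22): 24
merge 24 and F(61): 85
merge D(64) and A(75): 139
merge 85 and 139: 224
merge C(140) and 224: 364
Huffman total = 24 + 85 + 139 + 224 + 364 = 836 bits.
Saving = 1092 − 836 = 256 bits.

256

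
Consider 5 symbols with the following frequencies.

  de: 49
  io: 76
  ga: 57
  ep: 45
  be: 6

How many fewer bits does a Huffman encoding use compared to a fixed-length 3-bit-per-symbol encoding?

182

Fixed-length: 3 bits × 233 symbols = 699 bits.
Huffman merges:
merge be(6) and ep(45): 51
merge de(49) and 51: 100
merge ga(57) and io(76): 133
merge 100 and 133: 233
Huffman total = 51 + 100 + 133 + 233 = 517 bits.
Saving = 699 − 517 = 182 bits.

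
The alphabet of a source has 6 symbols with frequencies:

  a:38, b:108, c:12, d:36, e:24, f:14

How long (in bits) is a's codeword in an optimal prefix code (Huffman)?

3

Repeatedly merge the two smallest:
combine c(12), f(14) → 26
combine e(24), 26 → 50
combine d(36), a(38) → 74
combine 50, 74 → 124
combine b(108), 124 → 232
The subtree containing a is merged 3 times, so code length = 3.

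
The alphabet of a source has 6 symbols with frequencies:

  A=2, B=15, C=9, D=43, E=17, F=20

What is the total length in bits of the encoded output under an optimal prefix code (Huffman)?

Merge the two smallest weights repeatedly:
combine A(2), C(9) → 11
combine 11, B(15) → 26
combine E(17), F(20) → 37
combine 26, 37 → 63
combine D(43), 63 → 106
Each symbol's bit-cost is frequency × depth; summing gives 243 bits (equivalently 11 + 26 + 37 + 63 + 106).

243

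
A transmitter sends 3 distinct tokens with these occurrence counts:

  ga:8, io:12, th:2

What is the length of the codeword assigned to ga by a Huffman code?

Repeatedly merge the two smallest:
th(2) + ga(8) → 10
10 + io(12) → 22
ga's leaf is at depth 2, giving a 2-bit codeword.

2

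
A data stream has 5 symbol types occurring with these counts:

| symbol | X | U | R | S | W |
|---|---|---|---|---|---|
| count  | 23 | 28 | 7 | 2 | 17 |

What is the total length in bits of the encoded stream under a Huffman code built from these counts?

161

Build the Huffman tree bottom-up:
merge S(2) and R(7): 9
merge 9 and W(17): 26
merge X(23) and 26: 49
merge U(28) and 49: 77
Each symbol's bit-cost is frequency × depth; summing gives 161 bits (equivalently 9 + 26 + 49 + 77).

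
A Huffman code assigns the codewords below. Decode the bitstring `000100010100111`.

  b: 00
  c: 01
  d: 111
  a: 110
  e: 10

Read left to right; each codeword is recognised as soon as it completes (prefix code):
  00→b | 01→c | 00→b | 01→c | 01→c | 00→b | 111→d
Decoded message: bcbccbd

bcbccbd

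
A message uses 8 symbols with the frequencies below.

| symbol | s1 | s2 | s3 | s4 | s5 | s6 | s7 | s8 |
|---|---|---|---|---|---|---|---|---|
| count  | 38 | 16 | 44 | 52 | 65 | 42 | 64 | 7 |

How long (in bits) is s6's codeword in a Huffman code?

Repeatedly merge the two smallest:
combine s8(7), s2(16) → 23
combine 23, s1(38) → 61
combine s6(42), s3(44) → 86
combine s4(52), 61 → 113
combine s7(64), s5(65) → 129
combine 86, 113 → 199
combine 129, 199 → 328
The subtree containing s6 is merged 3 times, so code length = 3.

3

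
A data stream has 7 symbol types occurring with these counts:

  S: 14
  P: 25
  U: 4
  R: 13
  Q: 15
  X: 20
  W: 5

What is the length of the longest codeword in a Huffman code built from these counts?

Merge the two lowest-weight nodes at each step:
merge U(4) and W(5): 9
merge 9 and R(13): 22
merge S(14) and Q(15): 29
merge X(20) and 22: 42
merge P(25) and 29: 54
merge 42 and 54: 96
The rarest symbols sit at the bottom; the longest codeword is 4 bits.

4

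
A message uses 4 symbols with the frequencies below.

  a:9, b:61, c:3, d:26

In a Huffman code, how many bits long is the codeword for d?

2

Repeatedly merge the two smallest:
combine c(3), a(9) → 12
combine 12, d(26) → 38
combine 38, b(61) → 99
d sits 2 levels below the root, so its codeword is 2 bits.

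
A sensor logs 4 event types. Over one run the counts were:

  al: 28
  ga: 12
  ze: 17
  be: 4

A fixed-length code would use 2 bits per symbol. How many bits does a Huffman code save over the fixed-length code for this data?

12

Fixed-length: 2 bits × 61 symbols = 122 bits.
Huffman merges:
merge be(4) and ga(12): 16
merge 16 and ze(17): 33
merge al(28) and 33: 61
Huffman total = 16 + 33 + 61 = 110 bits.
Saving = 122 − 110 = 12 bits.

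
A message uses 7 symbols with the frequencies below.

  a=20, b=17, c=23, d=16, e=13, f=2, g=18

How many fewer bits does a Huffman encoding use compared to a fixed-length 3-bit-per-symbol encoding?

Fixed-length: 3 bits × 109 symbols = 327 bits.
Huffman merges:
merge f(2) and e(13): 15
merge 15 and d(16): 31
merge b(17) and g(18): 35
merge a(20) and c(23): 43
merge 31 and 35: 66
merge 43 and 66: 109
Huffman total = 15 + 31 + 35 + 43 + 66 + 109 = 299 bits.
Saving = 327 − 299 = 28 bits.

28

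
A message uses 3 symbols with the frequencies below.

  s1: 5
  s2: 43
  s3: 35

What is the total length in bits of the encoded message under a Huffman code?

123

Build the Huffman tree bottom-up:
s1(5) + s3(35) → 40
40 + s2(43) → 83
Each symbol's bit-cost is frequency × depth; summing gives 123 bits (equivalently 40 + 83).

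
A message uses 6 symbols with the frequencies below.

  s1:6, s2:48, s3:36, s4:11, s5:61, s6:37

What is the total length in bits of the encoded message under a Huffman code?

468

Build the Huffman tree bottom-up:
s1(6) + s4(11) → 17
17 + s3(36) → 53
s6(37) + s2(48) → 85
53 + s5(61) → 114
85 + 114 → 199
Total encoded bits = sum of merged weights = 17 + 53 + 85 + 114 + 199 = 468.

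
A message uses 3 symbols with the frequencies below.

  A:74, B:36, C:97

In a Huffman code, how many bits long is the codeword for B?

2

Build the tree from the bottom:
merge B(36) and A(74): 110
merge C(97) and 110: 207
B's leaf is at depth 2, giving a 2-bit codeword.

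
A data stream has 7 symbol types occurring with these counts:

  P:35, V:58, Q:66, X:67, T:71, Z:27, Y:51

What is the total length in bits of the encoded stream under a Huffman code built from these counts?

Greedily combine the two least-frequent nodes:
combine Z(27), P(35) → 62
combine Y(51), V(58) → 109
combine 62, Q(66) → 128
combine X(67), T(71) → 138
combine 109, 128 → 237
combine 138, 237 → 375
Each symbol's bit-cost is frequency × depth; summing gives 1049 bits (equivalently 62 + 109 + 128 + 138 + 237 + 375).

1049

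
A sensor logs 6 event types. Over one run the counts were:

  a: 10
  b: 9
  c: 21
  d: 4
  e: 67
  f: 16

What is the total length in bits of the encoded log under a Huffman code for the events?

Merge the two smallest weights repeatedly:
d(4) + b(9) → 13
a(10) + 13 → 23
f(16) + c(21) → 37
23 + 37 → 60
60 + e(67) → 127
The encoded length is the sum of every internal node's weight: 13 + 23 + 37 + 60 + 127 = 260 bits.

260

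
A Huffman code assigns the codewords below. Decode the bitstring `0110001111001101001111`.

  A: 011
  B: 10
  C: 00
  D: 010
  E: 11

ACAECEDAE

Read left to right; each codeword is recognised as soon as it completes (prefix code):
  011→A | 00→C | 011→A | 11→E | 00→C | 11→E | 010→D | 011→A | 11→E
Decoded message: ACAECEDAE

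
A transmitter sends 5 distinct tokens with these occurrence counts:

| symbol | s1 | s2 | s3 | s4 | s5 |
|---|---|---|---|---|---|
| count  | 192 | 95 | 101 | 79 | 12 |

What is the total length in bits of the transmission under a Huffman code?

Build the Huffman tree bottom-up:
merge s5(12) and s4(79): 91
merge 91 and s2(95): 186
merge s3(101) and 186: 287
merge s1(192) and 287: 479
Total encoded bits = sum of merged weights = 91 + 186 + 287 + 479 = 1043.

1043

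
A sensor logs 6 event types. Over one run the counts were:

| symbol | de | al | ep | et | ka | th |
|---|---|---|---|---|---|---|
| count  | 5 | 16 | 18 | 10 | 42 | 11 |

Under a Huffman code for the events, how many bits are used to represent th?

3

Build the tree from the bottom:
combine de(5), et(10) → 15
combine th(11), 15 → 26
combine al(16), ep(18) → 34
combine 26, 34 → 60
combine ka(42), 60 → 102
The subtree containing th is merged 3 times, so code length = 3.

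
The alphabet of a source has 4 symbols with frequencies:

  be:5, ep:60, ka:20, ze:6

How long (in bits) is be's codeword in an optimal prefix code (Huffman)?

Build the tree from the bottom:
be(5) + ze(6) → 11
11 + ka(20) → 31
31 + ep(60) → 91
be sits 3 levels below the root, so its codeword is 3 bits.

3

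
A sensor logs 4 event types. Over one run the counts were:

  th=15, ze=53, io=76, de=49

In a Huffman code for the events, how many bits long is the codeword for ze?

2

Repeatedly merge the two smallest:
th(15) + de(49) → 64
ze(53) + 64 → 117
io(76) + 117 → 193
ze's leaf is at depth 2, giving a 2-bit codeword.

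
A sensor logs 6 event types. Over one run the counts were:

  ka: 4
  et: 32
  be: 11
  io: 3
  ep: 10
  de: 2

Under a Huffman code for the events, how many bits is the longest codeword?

Merge the two lowest-weight nodes at each step:
merge de(2) and io(3): 5
merge ka(4) and 5: 9
merge 9 and ep(10): 19
merge be(11) and 19: 30
merge 30 and et(32): 62
The first pair merged (de, io) ends up deepest, at depth 5.

5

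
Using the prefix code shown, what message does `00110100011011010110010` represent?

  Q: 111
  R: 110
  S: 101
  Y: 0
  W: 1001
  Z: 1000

Read left to right; each codeword is recognised as soon as it completes (prefix code):
  0→Y | 0→Y | 110→R | 1000→Z | 110→R | 110→R | 101→S | 1001→W | 0→Y
Decoded message: YYRZRRSWY

YYRZRRSWY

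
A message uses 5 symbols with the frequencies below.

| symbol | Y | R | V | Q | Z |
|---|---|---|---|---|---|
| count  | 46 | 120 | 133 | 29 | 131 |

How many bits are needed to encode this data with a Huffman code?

Greedily combine the two least-frequent nodes:
merge Q(29) and Y(46): 75
merge 75 and R(120): 195
merge Z(131) and V(133): 264
merge 195 and 264: 459
Total encoded bits = sum of merged weights = 75 + 195 + 264 + 459 = 993.

993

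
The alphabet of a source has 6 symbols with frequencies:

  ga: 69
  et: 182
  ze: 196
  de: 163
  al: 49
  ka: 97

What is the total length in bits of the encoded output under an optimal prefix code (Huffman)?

Build the Huffman tree bottom-up:
combine al(49), ga(69) → 118
combine ka(97), 118 → 215
combine de(163), et(182) → 345
combine ze(196), 215 → 411
combine 345, 411 → 756
The encoded length is the sum of every internal node's weight: 118 + 215 + 345 + 411 + 756 = 1845 bits.

1845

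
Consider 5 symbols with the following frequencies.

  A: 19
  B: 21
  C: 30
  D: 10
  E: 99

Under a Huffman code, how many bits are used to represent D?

Huffman merges, smallest pair first:
merge D(10) and A(19): 29
merge B(21) and 29: 50
merge C(30) and 50: 80
merge 80 and E(99): 179
D's leaf is at depth 4, giving a 4-bit codeword.

4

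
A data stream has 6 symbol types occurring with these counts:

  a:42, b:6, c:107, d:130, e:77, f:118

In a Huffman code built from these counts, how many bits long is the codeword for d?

Huffman merges, smallest pair first:
b(6) + a(42) → 48
48 + e(77) → 125
c(107) + f(118) → 225
125 + d(130) → 255
225 + 255 → 480
The subtree containing d is merged 2 times, so code length = 2.

2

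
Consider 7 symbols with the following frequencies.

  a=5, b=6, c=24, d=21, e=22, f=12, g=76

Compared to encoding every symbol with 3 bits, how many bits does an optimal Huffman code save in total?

118

Fixed-length: 3 bits × 166 symbols = 498 bits.
Huffman merges:
a(5) + b(6) → 11
11 + f(12) → 23
d(21) + e(22) → 43
23 + c(24) → 47
43 + 47 → 90
g(76) + 90 → 166
Huffman total = 11 + 23 + 43 + 47 + 90 + 166 = 380 bits.
Saving = 498 − 380 = 118 bits.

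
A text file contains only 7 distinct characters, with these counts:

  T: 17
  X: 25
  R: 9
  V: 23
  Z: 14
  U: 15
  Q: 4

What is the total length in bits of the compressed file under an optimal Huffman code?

Build the Huffman tree bottom-up:
merge Q(4) and R(9): 13
merge 13 and Z(14): 27
merge U(15) and T(17): 32
merge V(23) and X(25): 48
merge 27 and 32: 59
merge 48 and 59: 107
Each symbol's bit-cost is frequency × depth; summing gives 286 bits (equivalently 13 + 27 + 32 + 48 + 59 + 107).

286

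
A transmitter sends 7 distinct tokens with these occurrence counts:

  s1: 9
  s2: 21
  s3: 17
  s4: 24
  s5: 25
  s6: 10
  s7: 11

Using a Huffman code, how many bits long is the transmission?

Greedily combine the two least-frequent nodes:
combine s1(9), s6(10) → 19
combine s7(11), s3(17) → 28
combine 19, s2(21) → 40
combine s4(24), s5(25) → 49
combine 28, 40 → 68
combine 49, 68 → 117
The encoded length is the sum of every internal node's weight: 19 + 28 + 40 + 49 + 68 + 117 = 321 bits.

321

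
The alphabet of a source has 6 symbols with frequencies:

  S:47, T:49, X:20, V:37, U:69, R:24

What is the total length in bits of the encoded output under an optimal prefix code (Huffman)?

Greedily combine the two least-frequent nodes:
X(20) + R(24) → 44
V(37) + 44 → 81
S(47) + T(49) → 96
U(69) + 81 → 150
96 + 150 → 246
Total encoded bits = sum of merged weights = 44 + 81 + 96 + 150 + 246 = 617.

617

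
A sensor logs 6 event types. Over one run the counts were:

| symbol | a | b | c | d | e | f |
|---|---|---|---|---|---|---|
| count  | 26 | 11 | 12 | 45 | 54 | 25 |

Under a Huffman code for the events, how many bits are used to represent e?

Build the tree from the bottom:
combine b(11), c(12) → 23
combine 23, f(25) → 48
combine a(26), d(45) → 71
combine 48, e(54) → 102
combine 71, 102 → 173
e's leaf is at depth 2, giving a 2-bit codeword.

2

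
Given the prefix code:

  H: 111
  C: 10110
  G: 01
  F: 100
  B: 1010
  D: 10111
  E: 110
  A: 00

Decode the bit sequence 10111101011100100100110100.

DBHAFFEF

Read left to right; each codeword is recognised as soon as it completes (prefix code):
  10111→D | 1010→B | 111→H | 00→A | 100→F | 100→F | 110→E | 100→F
Decoded message: DBHAFFEF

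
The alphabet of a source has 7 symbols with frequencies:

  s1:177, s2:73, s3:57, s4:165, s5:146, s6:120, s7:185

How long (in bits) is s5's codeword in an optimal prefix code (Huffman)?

Huffman merges, smallest pair first:
merge s3(57) and s2(73): 130
merge s6(120) and 130: 250
merge s5(146) and s4(165): 311
merge s1(177) and s7(185): 362
merge 250 and 311: 561
merge 362 and 561: 923
The subtree containing s5 is merged 3 times, so code length = 3.

3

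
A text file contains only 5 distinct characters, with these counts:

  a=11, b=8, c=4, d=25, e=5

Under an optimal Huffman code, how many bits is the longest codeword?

Merge the two lowest-weight nodes at each step:
merge c(4) and e(5): 9
merge b(8) and 9: 17
merge a(11) and 17: 28
merge d(25) and 28: 53
The first pair merged (c, e) ends up deepest, at depth 4.

4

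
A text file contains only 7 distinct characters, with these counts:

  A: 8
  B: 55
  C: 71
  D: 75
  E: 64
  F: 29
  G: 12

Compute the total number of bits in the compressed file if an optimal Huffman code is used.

Greedily combine the two least-frequent nodes:
merge A(8) and G(12): 20
merge 20 and F(29): 49
merge 49 and B(55): 104
merge E(64) and C(71): 135
merge D(75) and 104: 179
merge 135 and 179: 314
Each symbol's bit-cost is frequency × depth; summing gives 801 bits (equivalently 20 + 49 + 104 + 135 + 179 + 314).

801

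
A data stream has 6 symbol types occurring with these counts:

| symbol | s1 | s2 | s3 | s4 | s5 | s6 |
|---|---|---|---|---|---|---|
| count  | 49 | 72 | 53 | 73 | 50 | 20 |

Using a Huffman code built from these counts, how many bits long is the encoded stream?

Build the Huffman tree bottom-up:
merge s6(20) and s1(49): 69
merge s5(50) and s3(53): 103
merge 69 and s2(72): 141
merge s4(73) and 103: 176
merge 141 and 176: 317
Total encoded bits = sum of merged weights = 69 + 103 + 141 + 176 + 317 = 806.

806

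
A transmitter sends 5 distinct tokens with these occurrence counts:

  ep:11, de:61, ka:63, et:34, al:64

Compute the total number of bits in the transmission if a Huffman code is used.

Merge the two smallest weights repeatedly:
ep(11) + et(34) → 45
45 + de(61) → 106
ka(63) + al(64) → 127
106 + 127 → 233
The encoded length is the sum of every internal node's weight: 45 + 106 + 127 + 233 = 511 bits.

511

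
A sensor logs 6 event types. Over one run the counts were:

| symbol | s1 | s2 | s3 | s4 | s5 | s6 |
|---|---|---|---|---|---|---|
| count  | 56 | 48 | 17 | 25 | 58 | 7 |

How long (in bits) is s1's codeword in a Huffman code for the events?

Huffman merges, smallest pair first:
merge s6(7) and s3(17): 24
merge 24 and s4(25): 49
merge s2(48) and 49: 97
merge s1(56) and s5(58): 114
merge 97 and 114: 211
s1's leaf is at depth 2, giving a 2-bit codeword.

2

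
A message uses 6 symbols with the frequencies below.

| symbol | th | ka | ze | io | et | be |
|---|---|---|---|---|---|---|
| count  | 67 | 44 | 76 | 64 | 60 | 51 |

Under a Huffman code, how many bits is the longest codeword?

Merge the two lowest-weight nodes at each step:
merge ka(44) and be(51): 95
merge et(60) and io(64): 124
merge th(67) and ze(76): 143
merge 95 and 124: 219
merge 143 and 219: 362
The first pair merged (ka, be) ends up deepest, at depth 3.

3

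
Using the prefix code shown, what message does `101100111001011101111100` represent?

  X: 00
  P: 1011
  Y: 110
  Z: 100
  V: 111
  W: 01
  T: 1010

PXVXPPVX

Read left to right; each codeword is recognised as soon as it completes (prefix code):
  1011→P | 00→X | 111→V | 00→X | 1011→P | 1011→P | 111→V | 00→X
Decoded message: PXVXPPVX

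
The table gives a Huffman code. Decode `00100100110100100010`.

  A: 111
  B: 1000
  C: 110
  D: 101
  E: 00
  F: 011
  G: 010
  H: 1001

EHECHEG

Read left to right; each codeword is recognised as soon as it completes (prefix code):
  00→E | 1001→H | 00→E | 110→C | 1001→H | 00→E | 010→G
Decoded message: EHECHEG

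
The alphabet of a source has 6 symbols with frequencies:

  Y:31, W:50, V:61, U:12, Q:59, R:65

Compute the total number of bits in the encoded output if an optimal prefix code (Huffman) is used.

Greedily combine the two least-frequent nodes:
merge U(12) and Y(31): 43
merge 43 and W(50): 93
merge Q(59) and V(61): 120
merge R(65) and 93: 158
merge 120 and 158: 278
Each symbol's bit-cost is frequency × depth; summing gives 692 bits (equivalently 43 + 93 + 120 + 158 + 278).

692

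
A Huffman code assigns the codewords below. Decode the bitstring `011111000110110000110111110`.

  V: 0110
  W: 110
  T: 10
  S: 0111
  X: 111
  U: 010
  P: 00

Read left to right; each codeword is recognised as soon as it completes (prefix code):
  0111→S | 110→W | 00→P | 110→W | 110→W | 00→P | 0110→V | 111→X | 110→W
Decoded message: SWPWWPVXW

SWPWWPVXW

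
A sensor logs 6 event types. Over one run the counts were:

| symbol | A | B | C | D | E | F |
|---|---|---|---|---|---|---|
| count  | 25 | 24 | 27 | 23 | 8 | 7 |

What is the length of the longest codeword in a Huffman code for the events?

4

Merge the two lowest-weight nodes at each step:
combine F(7), E(8) → 15
combine 15, D(23) → 38
combine B(24), A(25) → 49
combine C(27), 38 → 65
combine 49, 65 → 114
Maximum depth reached is 4.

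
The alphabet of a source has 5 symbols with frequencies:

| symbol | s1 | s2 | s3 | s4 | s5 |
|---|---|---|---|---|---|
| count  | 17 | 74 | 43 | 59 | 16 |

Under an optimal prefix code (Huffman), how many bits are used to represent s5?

3

Repeatedly merge the two smallest:
combine s5(16), s1(17) → 33
combine 33, s3(43) → 76
combine s4(59), s2(74) → 133
combine 76, 133 → 209
s5's leaf is at depth 3, giving a 3-bit codeword.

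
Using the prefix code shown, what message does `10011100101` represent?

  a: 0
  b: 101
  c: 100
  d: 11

cdcb

Read left to right; each codeword is recognised as soon as it completes (prefix code):
  100→c | 11→d | 100→c | 101→b
Decoded message: cdcb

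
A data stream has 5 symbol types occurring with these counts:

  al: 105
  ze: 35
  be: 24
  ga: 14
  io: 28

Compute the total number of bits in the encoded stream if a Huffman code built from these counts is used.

Greedily combine the two least-frequent nodes:
combine ga(14), be(24) → 38
combine io(28), ze(35) → 63
combine 38, 63 → 101
combine 101, al(105) → 206
Each symbol's bit-cost is frequency × depth; summing gives 408 bits (equivalently 38 + 63 + 101 + 206).

408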